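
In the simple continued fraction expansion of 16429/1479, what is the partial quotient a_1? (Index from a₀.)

9

16429 = 11·1479 + 160   →  a_0 = 11
1479 = 9·160 + 39   →  a_1 = 9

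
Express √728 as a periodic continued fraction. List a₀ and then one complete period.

a₀ = ⌊√728⌋ = 26.
With m₀=0, d₀=1 and mₖ₊₁ = dₖaₖ − mₖ, dₖ₊₁ = (n − mₖ₊₁²)/dₖ, aₖ₊₁ = ⌊(a₀+mₖ₊₁)/dₖ₊₁⌋:
  k=1: m=26, d=52, a=1
  k=2: m=26, d=1, a=52
d=1 and a=2a₀=52 at k=2, so the next step gives (m, d) = (26, 52) again — its k=1 value — and the period has length 2.

[26; 1, 52]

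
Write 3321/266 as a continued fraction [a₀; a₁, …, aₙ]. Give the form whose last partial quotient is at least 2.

[12; 2, 16, 8]

3321 = 12×266 + 129
266 = 2×129 + 8
129 = 16×8 + 1
8 = 8×1 + 0  (stop)
So 3321/266 = [12; 2, 16, 8].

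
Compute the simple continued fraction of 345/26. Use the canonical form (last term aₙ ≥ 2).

[13; 3, 1, 2, 2]

345 = 13×26 + 7
26 = 3×7 + 5
7 = 1×5 + 2
5 = 2×2 + 1
2 = 2×1 + 0  (stop)
So 345/26 = [13; 3, 1, 2, 2].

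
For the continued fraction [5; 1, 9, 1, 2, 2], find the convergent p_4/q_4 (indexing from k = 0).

189/32

Using pₖ = aₖpₖ₋₁ + pₖ₋₂, qₖ = aₖqₖ₋₁ + qₖ₋₂ (with p₋₁=1, p₋₂=0, q₋₁=0, q₋₂=1):
  k=0: a=5, p=5, q=1
  k=1: a=1, p=6, q=1
  k=2: a=9, p=59, q=10
  k=3: a=1, p=65, q=11
  k=4: a=2, p=189, q=32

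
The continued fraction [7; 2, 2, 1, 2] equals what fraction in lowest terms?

141/19

Using pₖ = aₖpₖ₋₁ + pₖ₋₂ and qₖ = aₖqₖ₋₁ + qₖ₋₂:
  k=0: a=7, p=7, q=1
  k=1: a=2, p=15, q=2
  k=2: a=2, p=37, q=5
  k=3: a=1, p=52, q=7
  k=4: a=2, p=141, q=19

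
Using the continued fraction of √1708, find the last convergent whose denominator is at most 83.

2521/61

√1708 = [41; 3, 20, 3, 82, …] (period length 4).
Convergents:
  p_0/q_0 = 41/1
  p_1/q_1 = 124/3
  p_2/q_2 = 2521/61
  p_3/q_3 = 7687/186
q_2 = 61 ≤ 83 < 186 = q_3, so the answer is 2521/61.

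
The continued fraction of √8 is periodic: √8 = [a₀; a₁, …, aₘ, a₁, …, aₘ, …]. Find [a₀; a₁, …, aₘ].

a₀ = ⌊√8⌋ = 2.
With m₀=0, d₀=1 and mₖ₊₁ = dₖaₖ − mₖ, dₖ₊₁ = (n − mₖ₊₁²)/dₖ, aₖ₊₁ = ⌊(a₀+mₖ₊₁)/dₖ₊₁⌋:
  k=1: m=2, d=4, a=1
  k=2: m=2, d=1, a=4
d=1 and a=2a₀=4 at k=2, so the next step gives (m, d) = (2, 4) again — its k=1 value — and the period has length 2.

[2; 1, 4]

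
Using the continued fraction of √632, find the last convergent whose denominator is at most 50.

√632 = [25; 7, 6, 7, 50, …] (period length 4).
Convergents:
  p_0/q_0 = 25/1
  p_1/q_1 = 176/7
  p_2/q_2 = 1081/43
  p_3/q_3 = 7743/308
q_2 = 43 ≤ 50 < 308 = q_3, so the answer is 1081/43.

1081/43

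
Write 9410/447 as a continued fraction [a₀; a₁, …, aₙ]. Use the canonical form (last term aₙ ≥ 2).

9410 = 21·447 + 23
447 = 19·23 + 10
23 = 2·10 + 3
10 = 3·3 + 1
3 = 3·1 + 0  (stop)
So 9410/447 = [21; 19, 2, 3, 3].

[21; 19, 2, 3, 3]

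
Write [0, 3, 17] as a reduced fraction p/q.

17/52

Using pₖ = aₖpₖ₋₁ + pₖ₋₂ and qₖ = aₖqₖ₋₁ + qₖ₋₂:
  k=0: a=0, p=0, q=1
  k=1: a=3, p=1, q=3
  k=2: a=17, p=17, q=52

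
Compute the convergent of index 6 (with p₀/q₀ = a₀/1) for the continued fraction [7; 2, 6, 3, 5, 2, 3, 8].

Using pₖ = aₖpₖ₋₁ + pₖ₋₂, qₖ = aₖqₖ₋₁ + qₖ₋₂ (with p₋₁=1, p₋₂=0, q₋₁=0, q₋₂=1):
  k=0: a=7, p=7, q=1
  k=1: a=2, p=15, q=2
  k=2: a=6, p=97, q=13
  k=3: a=3, p=306, q=41
  k=4: a=5, p=1627, q=218
  k=5: a=2, p=3560, q=477
  k=6: a=3, p=12307, q=1649

12307/1649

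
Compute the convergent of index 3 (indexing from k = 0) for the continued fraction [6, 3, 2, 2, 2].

107/17

Using pₖ = aₖpₖ₋₁ + pₖ₋₂, qₖ = aₖqₖ₋₁ + qₖ₋₂ (with p₋₁=1, p₋₂=0, q₋₁=0, q₋₂=1):
  k=0: a=6, p=6, q=1
  k=1: a=3, p=19, q=3
  k=2: a=2, p=44, q=7
  k=3: a=2, p=107, q=17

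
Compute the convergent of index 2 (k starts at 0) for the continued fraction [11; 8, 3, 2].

Using pₖ = aₖpₖ₋₁ + pₖ₋₂, qₖ = aₖqₖ₋₁ + qₖ₋₂ (with p₋₁=1, p₋₂=0, q₋₁=0, q₋₂=1):
  k=0: a=11, p=11, q=1
  k=1: a=8, p=89, q=8
  k=2: a=3, p=278, q=25

278/25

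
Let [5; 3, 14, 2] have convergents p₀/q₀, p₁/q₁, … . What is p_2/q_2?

229/43

Using pₖ = aₖpₖ₋₁ + pₖ₋₂, qₖ = aₖqₖ₋₁ + qₖ₋₂ (with p₋₁=1, p₋₂=0, q₋₁=0, q₋₂=1):
  k=0: a=5, p=5, q=1
  k=1: a=3, p=16, q=3
  k=2: a=14, p=229, q=43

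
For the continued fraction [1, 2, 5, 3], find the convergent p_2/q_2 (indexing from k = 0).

Using pₖ = aₖpₖ₋₁ + pₖ₋₂, qₖ = aₖqₖ₋₁ + qₖ₋₂ (with p₋₁=1, p₋₂=0, q₋₁=0, q₋₂=1):
  k=0: a=1, p=1, q=1
  k=1: a=2, p=3, q=2
  k=2: a=5, p=16, q=11

16/11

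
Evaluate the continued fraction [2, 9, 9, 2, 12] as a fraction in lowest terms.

Using pₖ = aₖpₖ₋₁ + pₖ₋₂ and qₖ = aₖqₖ₋₁ + qₖ₋₂:
  k=0: a=2, p=2, q=1
  k=1: a=9, p=19, q=9
  k=2: a=9, p=173, q=82
  k=3: a=2, p=365, q=173
  k=4: a=12, p=4553, q=2158

4553/2158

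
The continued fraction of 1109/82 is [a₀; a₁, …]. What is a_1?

1

1109 = 13·82 + 43   →  a_0 = 13
82 = 1·43 + 39   →  a_1 = 1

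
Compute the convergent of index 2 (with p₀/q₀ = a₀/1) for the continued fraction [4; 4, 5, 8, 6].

Using pₖ = aₖpₖ₋₁ + pₖ₋₂, qₖ = aₖqₖ₋₁ + qₖ₋₂ (with p₋₁=1, p₋₂=0, q₋₁=0, q₋₂=1):
  k=0: a=4, p=4, q=1
  k=1: a=4, p=17, q=4
  k=2: a=5, p=89, q=21

89/21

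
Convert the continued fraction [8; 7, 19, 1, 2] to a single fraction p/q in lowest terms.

3387/416

Using pₖ = aₖpₖ₋₁ + pₖ₋₂ and qₖ = aₖqₖ₋₁ + qₖ₋₂:
  k=0: a=8, p=8, q=1
  k=1: a=7, p=57, q=7
  k=2: a=19, p=1091, q=134
  k=3: a=1, p=1148, q=141
  k=4: a=2, p=3387, q=416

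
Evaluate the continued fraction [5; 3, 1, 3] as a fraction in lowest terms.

Using pₖ = aₖpₖ₋₁ + pₖ₋₂ and qₖ = aₖqₖ₋₁ + qₖ₋₂:
  k=0: a=5, p=5, q=1
  k=1: a=3, p=16, q=3
  k=2: a=1, p=21, q=4
  k=3: a=3, p=79, q=15

79/15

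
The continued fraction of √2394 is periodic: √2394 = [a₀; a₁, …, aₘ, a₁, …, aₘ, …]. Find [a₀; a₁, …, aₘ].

[48; 1, 12, 1, 96]

a₀ = ⌊√2394⌋ = 48.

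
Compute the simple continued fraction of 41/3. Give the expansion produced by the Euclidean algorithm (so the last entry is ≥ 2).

[13; 1, 2]

41 = 13·3 + 2
3 = 1·2 + 1
2 = 2·1 + 0  (stop)
So 41/3 = [13; 1, 2].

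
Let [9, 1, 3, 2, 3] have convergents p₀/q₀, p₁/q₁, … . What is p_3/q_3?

88/9

Using pₖ = aₖpₖ₋₁ + pₖ₋₂, qₖ = aₖqₖ₋₁ + qₖ₋₂ (with p₋₁=1, p₋₂=0, q₋₁=0, q₋₂=1):
  k=0: a=9, p=9, q=1
  k=1: a=1, p=10, q=1
  k=2: a=3, p=39, q=4
  k=3: a=2, p=88, q=9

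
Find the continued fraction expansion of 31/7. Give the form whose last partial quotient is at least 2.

[4; 2, 3]

31 = 4*7 + 3
7 = 2*3 + 1
3 = 3*1 + 0  (stop)
So 31/7 = [4; 2, 3].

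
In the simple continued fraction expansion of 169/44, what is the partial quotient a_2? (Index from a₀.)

5

169 = 3·44 + 37   →  a_0 = 3
44 = 1·37 + 7   →  a_1 = 1
37 = 5·7 + 2   →  a_2 = 5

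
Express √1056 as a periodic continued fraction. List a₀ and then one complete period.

[32; 2, 64]

a₀ = ⌊√1056⌋ = 32.
With m₀=0, d₀=1 and mₖ₊₁ = dₖaₖ − mₖ, dₖ₊₁ = (n − mₖ₊₁²)/dₖ, aₖ₊₁ = ⌊(a₀+mₖ₊₁)/dₖ₊₁⌋:
  k=1: m=32, d=32, a=2
  k=2: m=32, d=1, a=64
d=1 and a=2a₀=64 at k=2, so the next step gives (m, d) = (32, 32) again — its k=1 value — and the period has length 2.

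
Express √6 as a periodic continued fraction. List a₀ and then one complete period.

a₀ = ⌊√6⌋ = 2.
With m₀=0, d₀=1 and mₖ₊₁ = dₖaₖ − mₖ, dₖ₊₁ = (n − mₖ₊₁²)/dₖ, aₖ₊₁ = ⌊(a₀+mₖ₊₁)/dₖ₊₁⌋:
  k=1: m=2, d=2, a=2
  k=2: m=2, d=1, a=4
d=1 and a=2a₀=4 at k=2, so the next step gives (m, d) = (2, 2) again — its k=1 value — and the period has length 2.

[2; 2, 4]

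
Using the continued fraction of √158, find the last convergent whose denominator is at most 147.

√158 = [12; 1, 1, 3, 12, 3, 1, 1, 24, …] (period length 8).
Convergents:
  p_0/q_0 = 12/1
  p_1/q_1 = 13/1
  p_2/q_2 = 25/2
  p_3/q_3 = 88/7
  p_4/q_4 = 1081/86
  p_5/q_5 = 3331/265
q_4 = 86 ≤ 147 < 265 = q_5, so the answer is 1081/86.

1081/86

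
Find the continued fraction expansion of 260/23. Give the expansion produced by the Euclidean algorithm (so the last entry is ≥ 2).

260 = 11×23 + 7
23 = 3×7 + 2
7 = 3×2 + 1
2 = 2×1 + 0  (stop)
So 260/23 = [11; 3, 3, 2].

[11; 3, 3, 2]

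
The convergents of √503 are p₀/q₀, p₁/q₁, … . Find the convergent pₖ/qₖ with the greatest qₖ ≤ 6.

√503 = [22; 2, 2, 1, 21, 1, 2, 2, 44, …] (period length 8).
Convergents:
  p_0/q_0 = 22/1
  p_1/q_1 = 45/2
  p_2/q_2 = 112/5
  p_3/q_3 = 157/7
q_2 = 5 ≤ 6 < 7 = q_3, so the answer is 112/5.

112/5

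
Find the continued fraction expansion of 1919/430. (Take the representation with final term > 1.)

1919 = 4×430 + 199
430 = 2×199 + 32
199 = 6×32 + 7
32 = 4×7 + 4
7 = 1×4 + 3
4 = 1×3 + 1
3 = 3×1 + 0  (stop)
So 1919/430 = [4; 2, 6, 4, 1, 1, 3].

[4; 2, 6, 4, 1, 1, 3]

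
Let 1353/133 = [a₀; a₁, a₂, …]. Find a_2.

1

1353 = 10·133 + 23   →  a_0 = 10
133 = 5·23 + 18   →  a_1 = 5
23 = 1·18 + 5   →  a_2 = 1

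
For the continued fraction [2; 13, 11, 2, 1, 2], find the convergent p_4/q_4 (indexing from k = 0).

Using pₖ = aₖpₖ₋₁ + pₖ₋₂, qₖ = aₖqₖ₋₁ + qₖ₋₂ (with p₋₁=1, p₋₂=0, q₋₁=0, q₋₂=1):
  k=0: a=2, p=2, q=1
  k=1: a=13, p=27, q=13
  k=2: a=11, p=299, q=144
  k=3: a=2, p=625, q=301
  k=4: a=1, p=924, q=445

924/445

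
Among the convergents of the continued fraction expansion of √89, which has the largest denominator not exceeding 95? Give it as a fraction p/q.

√89 = [9; 2, 3, 3, 2, 18, …] (period length 5).
Convergents:
  p_0/q_0 = 9/1
  p_1/q_1 = 19/2
  p_2/q_2 = 66/7
  p_3/q_3 = 217/23
  p_4/q_4 = 500/53
  p_5/q_5 = 9217/977
q_4 = 53 ≤ 95 < 977 = q_5, so the answer is 500/53.

500/53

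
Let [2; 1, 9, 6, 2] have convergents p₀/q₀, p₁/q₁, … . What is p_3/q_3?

Using pₖ = aₖpₖ₋₁ + pₖ₋₂, qₖ = aₖqₖ₋₁ + qₖ₋₂ (with p₋₁=1, p₋₂=0, q₋₁=0, q₋₂=1):
  k=0: a=2, p=2, q=1
  k=1: a=1, p=3, q=1
  k=2: a=9, p=29, q=10
  k=3: a=6, p=177, q=61

177/61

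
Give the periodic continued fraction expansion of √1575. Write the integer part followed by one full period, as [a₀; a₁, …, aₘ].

a₀ = ⌊√1575⌋ = 39.
With m₀=0, d₀=1 and mₖ₊₁ = dₖaₖ − mₖ, dₖ₊₁ = (n − mₖ₊₁²)/dₖ, aₖ₊₁ = ⌊(a₀+mₖ₊₁)/dₖ₊₁⌋:
  k=1: m=39, d=54, a=1
  k=2: m=15, d=25, a=2
  k=3: m=35, d=14, a=5
  k=4: m=35, d=25, a=2
  k=5: m=15, d=54, a=1
  k=6: m=39, d=1, a=78
d=1 and a=2a₀=78 at k=6, so the next step gives (m, d) = (39, 54) again — its k=1 value — and the period has length 6.

[39; 1, 2, 5, 2, 1, 78]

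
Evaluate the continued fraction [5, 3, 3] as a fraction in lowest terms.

53/10

Using pₖ = aₖpₖ₋₁ + pₖ₋₂ and qₖ = aₖqₖ₋₁ + qₖ₋₂:
  k=0: a=5, p=5, q=1
  k=1: a=3, p=16, q=3
  k=2: a=3, p=53, q=10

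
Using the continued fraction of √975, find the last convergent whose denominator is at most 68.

1249/40

√975 = [31; 4, 2, 4, 62, …] (period length 4).
Convergents:
  p_0/q_0 = 31/1
  p_1/q_1 = 125/4
  p_2/q_2 = 281/9
  p_3/q_3 = 1249/40
  p_4/q_4 = 77719/2489
q_3 = 40 ≤ 68 < 2489 = q_4, so the answer is 1249/40.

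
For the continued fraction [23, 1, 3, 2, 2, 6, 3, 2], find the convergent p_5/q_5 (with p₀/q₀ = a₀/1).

3352/141

Using pₖ = aₖpₖ₋₁ + pₖ₋₂, qₖ = aₖqₖ₋₁ + qₖ₋₂ (with p₋₁=1, p₋₂=0, q₋₁=0, q₋₂=1):
  k=0: a=23, p=23, q=1
  k=1: a=1, p=24, q=1
  k=2: a=3, p=95, q=4
  k=3: a=2, p=214, q=9
  k=4: a=2, p=523, q=22
  k=5: a=6, p=3352, q=141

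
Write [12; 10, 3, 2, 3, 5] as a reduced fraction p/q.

Fold from the inside: start with 5/1.
  3 + 1/5 = 16/5
  2 + 5/16 = 37/16
  3 + 16/37 = 127/37
  10 + 37/127 = 1307/127
  12 + 127/1307 = 15811/1307

15811/1307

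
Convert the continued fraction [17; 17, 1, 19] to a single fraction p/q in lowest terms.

Fold from the inside: start with 19/1.
  1 + 1/19 = 20/19
  17 + 19/20 = 359/20
  17 + 20/359 = 6123/359

6123/359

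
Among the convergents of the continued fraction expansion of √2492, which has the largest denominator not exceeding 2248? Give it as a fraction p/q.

62350/1249

√2492 = [49; 1, 11, 2, 24, 2, 11, 1, 98, …] (period length 8).
Convergents:
  p_0/q_0 = 49/1
  p_1/q_1 = 50/1
  p_2/q_2 = 599/12
  p_3/q_3 = 1248/25
  p_4/q_4 = 30551/612
  p_5/q_5 = 62350/1249
  p_6/q_6 = 716401/14351
q_5 = 1249 ≤ 2248 < 14351 = q_6, so the answer is 62350/1249.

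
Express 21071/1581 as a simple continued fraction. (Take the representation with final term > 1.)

21071 = 13*1581 + 518
1581 = 3*518 + 27
518 = 19*27 + 5
27 = 5*5 + 2
5 = 2*2 + 1
2 = 2*1 + 0  (stop)
So 21071/1581 = [13; 3, 19, 5, 2, 2].

[13; 3, 19, 5, 2, 2]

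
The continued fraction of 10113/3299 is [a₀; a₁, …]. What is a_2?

10113 = 3·3299 + 216   →  a_0 = 3
3299 = 15·216 + 59   →  a_1 = 15
216 = 3·59 + 39   →  a_2 = 3

3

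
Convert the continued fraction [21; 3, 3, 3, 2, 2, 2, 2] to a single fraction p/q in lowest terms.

22943/1077

Using pₖ = aₖpₖ₋₁ + pₖ₋₂ and qₖ = aₖqₖ₋₁ + qₖ₋₂:
  k=0: a=21, p=21, q=1
  k=1: a=3, p=64, q=3
  k=2: a=3, p=213, q=10
  k=3: a=3, p=703, q=33
  k=4: a=2, p=1619, q=76
  k=5: a=2, p=3941, q=185
  k=6: a=2, p=9501, q=446
  k=7: a=2, p=22943, q=1077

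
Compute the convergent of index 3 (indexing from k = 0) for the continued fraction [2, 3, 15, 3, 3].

Using pₖ = aₖpₖ₋₁ + pₖ₋₂, qₖ = aₖqₖ₋₁ + qₖ₋₂ (with p₋₁=1, p₋₂=0, q₋₁=0, q₋₂=1):
  k=0: a=2, p=2, q=1
  k=1: a=3, p=7, q=3
  k=2: a=15, p=107, q=46
  k=3: a=3, p=328, q=141

328/141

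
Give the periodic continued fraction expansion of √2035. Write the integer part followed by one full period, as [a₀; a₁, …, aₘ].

a₀ = ⌊√2035⌋ = 45.

[45; 9, 90]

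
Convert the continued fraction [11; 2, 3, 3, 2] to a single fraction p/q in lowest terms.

606/53

Using pₖ = aₖpₖ₋₁ + pₖ₋₂ and qₖ = aₖqₖ₋₁ + qₖ₋₂:
  k=0: a=11, p=11, q=1
  k=1: a=2, p=23, q=2
  k=2: a=3, p=80, q=7
  k=3: a=3, p=263, q=23
  k=4: a=2, p=606, q=53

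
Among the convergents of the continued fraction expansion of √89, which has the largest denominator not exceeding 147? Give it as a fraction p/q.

√89 = [9; 2, 3, 3, 2, 18, …] (period length 5).
Convergents:
  p_0/q_0 = 9/1
  p_1/q_1 = 19/2
  p_2/q_2 = 66/7
  p_3/q_3 = 217/23
  p_4/q_4 = 500/53
  p_5/q_5 = 9217/977
q_4 = 53 ≤ 147 < 977 = q_5, so the answer is 500/53.

500/53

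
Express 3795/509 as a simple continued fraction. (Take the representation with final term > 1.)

3795 = 7*509 + 232
509 = 2*232 + 45
232 = 5*45 + 7
45 = 6*7 + 3
7 = 2*3 + 1
3 = 3*1 + 0  (stop)
So 3795/509 = [7; 2, 5, 6, 2, 3].

[7; 2, 5, 6, 2, 3]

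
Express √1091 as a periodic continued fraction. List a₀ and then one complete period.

a₀ = ⌊√1091⌋ = 33.
With m₀=0, d₀=1 and mₖ₊₁ = dₖaₖ − mₖ, dₖ₊₁ = (n − mₖ₊₁²)/dₖ, aₖ₊₁ = ⌊(a₀+mₖ₊₁)/dₖ₊₁⌋:
  k=1: m=33, d=2, a=33
  k=2: m=33, d=1, a=66
d=1 and a=2a₀=66 at k=2, so the next step gives (m, d) = (33, 2) again — its k=1 value — and the period has length 2.

[33; 33, 66]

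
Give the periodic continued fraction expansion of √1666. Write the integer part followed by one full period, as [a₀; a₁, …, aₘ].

[40; 1, 4, 2, 4, 1, 80]

a₀ = ⌊√1666⌋ = 40.
With m₀=0, d₀=1 and mₖ₊₁ = dₖaₖ − mₖ, dₖ₊₁ = (n − mₖ₊₁²)/dₖ, aₖ₊₁ = ⌊(a₀+mₖ₊₁)/dₖ₊₁⌋:
  k=1: m=40, d=66, a=1
  k=2: m=26, d=15, a=4
  k=3: m=34, d=34, a=2
  k=4: m=34, d=15, a=4
  k=5: m=26, d=66, a=1
  k=6: m=40, d=1, a=80
d=1 and a=2a₀=80 at k=6, so the next step gives (m, d) = (40, 66) again — its k=1 value — and the period has length 6.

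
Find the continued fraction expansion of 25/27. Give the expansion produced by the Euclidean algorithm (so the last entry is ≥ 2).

[0; 1, 12, 2]

25 = 0·27 + 25
27 = 1·25 + 2
25 = 12·2 + 1
2 = 2·1 + 0  (stop)
So 25/27 = [0; 1, 12, 2].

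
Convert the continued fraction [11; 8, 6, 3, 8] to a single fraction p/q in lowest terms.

Using pₖ = aₖpₖ₋₁ + pₖ₋₂ and qₖ = aₖqₖ₋₁ + qₖ₋₂:
  k=0: a=11, p=11, q=1
  k=1: a=8, p=89, q=8
  k=2: a=6, p=545, q=49
  k=3: a=3, p=1724, q=155
  k=4: a=8, p=14337, q=1289

14337/1289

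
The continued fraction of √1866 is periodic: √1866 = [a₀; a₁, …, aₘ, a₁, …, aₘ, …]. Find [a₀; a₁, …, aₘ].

a₀ = ⌊√1866⌋ = 43.
With m₀=0, d₀=1 and mₖ₊₁ = dₖaₖ − mₖ, dₖ₊₁ = (n − mₖ₊₁²)/dₖ, aₖ₊₁ = ⌊(a₀+mₖ₊₁)/dₖ₊₁⌋:
  k=1: m=43, d=17, a=5
  k=2: m=42, d=6, a=14
  k=3: m=42, d=17, a=5
  k=4: m=43, d=1, a=86
d=1 and a=2a₀=86 at k=4, so the next step gives (m, d) = (43, 17) again — its k=1 value — and the period has length 4.

[43; 5, 14, 5, 86]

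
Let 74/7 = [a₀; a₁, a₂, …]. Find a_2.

74 = 10·7 + 4   →  a_0 = 10
7 = 1·4 + 3   →  a_1 = 1
4 = 1·3 + 1   →  a_2 = 1

1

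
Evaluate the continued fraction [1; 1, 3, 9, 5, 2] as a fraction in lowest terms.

729/415

Fold from the inside: start with 2/1.
  5 + 1/2 = 11/2
  9 + 2/11 = 101/11
  3 + 11/101 = 314/101
  1 + 101/314 = 415/314
  1 + 314/415 = 729/415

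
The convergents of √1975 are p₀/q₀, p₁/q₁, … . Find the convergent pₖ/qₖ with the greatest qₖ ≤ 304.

√1975 = [44; 2, 3, 1, 2, 1, 3, 2, 88, …] (period length 8).
Convergents:
  p_0/q_0 = 44/1
  p_1/q_1 = 89/2
  p_2/q_2 = 311/7
  p_3/q_3 = 400/9
  p_4/q_4 = 1111/25
  p_5/q_5 = 1511/34
  p_6/q_6 = 5644/127
  p_7/q_7 = 12799/288
  p_8/q_8 = 1131956/25471
q_7 = 288 ≤ 304 < 25471 = q_8, so the answer is 12799/288.

12799/288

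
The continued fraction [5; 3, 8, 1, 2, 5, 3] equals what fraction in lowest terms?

7343/1380

Using pₖ = aₖpₖ₋₁ + pₖ₋₂ and qₖ = aₖqₖ₋₁ + qₖ₋₂:
  k=0: a=5, p=5, q=1
  k=1: a=3, p=16, q=3
  k=2: a=8, p=133, q=25
  k=3: a=1, p=149, q=28
  k=4: a=2, p=431, q=81
  k=5: a=5, p=2304, q=433
  k=6: a=3, p=7343, q=1380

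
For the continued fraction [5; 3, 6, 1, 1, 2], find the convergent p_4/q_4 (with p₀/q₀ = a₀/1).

Using pₖ = aₖpₖ₋₁ + pₖ₋₂, qₖ = aₖqₖ₋₁ + qₖ₋₂ (with p₋₁=1, p₋₂=0, q₋₁=0, q₋₂=1):
  k=0: a=5, p=5, q=1
  k=1: a=3, p=16, q=3
  k=2: a=6, p=101, q=19
  k=3: a=1, p=117, q=22
  k=4: a=1, p=218, q=41

218/41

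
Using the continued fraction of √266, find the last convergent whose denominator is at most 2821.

22132/1357

√266 = [16; 3, 4, 3, 32, …] (period length 4).
Convergents:
  p_0/q_0 = 16/1
  p_1/q_1 = 49/3
  p_2/q_2 = 212/13
  p_3/q_3 = 685/42
  p_4/q_4 = 22132/1357
  p_5/q_5 = 67081/4113
q_4 = 1357 ≤ 2821 < 4113 = q_5, so the answer is 22132/1357.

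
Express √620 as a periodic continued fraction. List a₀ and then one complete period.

a₀ = ⌊√620⌋ = 24.
With m₀=0, d₀=1 and mₖ₊₁ = dₖaₖ − mₖ, dₖ₊₁ = (n − mₖ₊₁²)/dₖ, aₖ₊₁ = ⌊(a₀+mₖ₊₁)/dₖ₊₁⌋:
  k=1: m=24, d=44, a=1
  k=2: m=20, d=5, a=8
  k=3: m=20, d=44, a=1
  k=4: m=24, d=1, a=48
d=1 and a=2a₀=48 at k=4, so the next step gives (m, d) = (24, 44) again — its k=1 value — and the period has length 4.

[24; 1, 8, 1, 48]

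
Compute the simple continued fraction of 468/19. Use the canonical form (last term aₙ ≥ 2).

[24; 1, 1, 1, 2, 2]

468 = 24*19 + 12
19 = 1*12 + 7
12 = 1*7 + 5
7 = 1*5 + 2
5 = 2*2 + 1
2 = 2*1 + 0  (stop)
So 468/19 = [24; 1, 1, 1, 2, 2].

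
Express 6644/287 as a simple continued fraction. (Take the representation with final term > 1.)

[23; 6, 1, 2, 14]

6644 = 23×287 + 43
287 = 6×43 + 29
43 = 1×29 + 14
29 = 2×14 + 1
14 = 14×1 + 0  (stop)
So 6644/287 = [23; 6, 1, 2, 14].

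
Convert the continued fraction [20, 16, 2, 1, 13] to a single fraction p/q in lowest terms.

13441/670

Using pₖ = aₖpₖ₋₁ + pₖ₋₂ and qₖ = aₖqₖ₋₁ + qₖ₋₂:
  k=0: a=20, p=20, q=1
  k=1: a=16, p=321, q=16
  k=2: a=2, p=662, q=33
  k=3: a=1, p=983, q=49
  k=4: a=13, p=13441, q=670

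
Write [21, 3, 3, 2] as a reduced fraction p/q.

Fold from the inside: start with 2/1.
  3 + 1/2 = 7/2
  3 + 2/7 = 23/7
  21 + 7/23 = 490/23

490/23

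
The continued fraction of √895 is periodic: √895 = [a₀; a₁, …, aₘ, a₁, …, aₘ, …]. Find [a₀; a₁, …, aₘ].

a₀ = ⌊√895⌋ = 29.
With m₀=0, d₀=1 and mₖ₊₁ = dₖaₖ − mₖ, dₖ₊₁ = (n − mₖ₊₁²)/dₖ, aₖ₊₁ = ⌊(a₀+mₖ₊₁)/dₖ₊₁⌋:
  k=1: m=29, d=54, a=1
  k=2: m=25, d=5, a=10
  k=3: m=25, d=54, a=1
  k=4: m=29, d=1, a=58
d=1 and a=2a₀=58 at k=4, so the next step gives (m, d) = (29, 54) again — its k=1 value — and the period has length 4.

[29; 1, 10, 1, 58]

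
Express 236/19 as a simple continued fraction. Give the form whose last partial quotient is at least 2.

236 = 12*19 + 8
19 = 2*8 + 3
8 = 2*3 + 2
3 = 1*2 + 1
2 = 2*1 + 0  (stop)
So 236/19 = [12; 2, 2, 1, 2].

[12; 2, 2, 1, 2]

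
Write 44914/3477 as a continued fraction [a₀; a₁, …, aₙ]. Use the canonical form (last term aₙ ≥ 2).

44914 = 12·3477 + 3190
3477 = 1·3190 + 287
3190 = 11·287 + 33
287 = 8·33 + 23
33 = 1·23 + 10
23 = 2·10 + 3
10 = 3·3 + 1
3 = 3·1 + 0  (stop)
So 44914/3477 = [12; 1, 11, 8, 1, 2, 3, 3].

[12; 1, 11, 8, 1, 2, 3, 3]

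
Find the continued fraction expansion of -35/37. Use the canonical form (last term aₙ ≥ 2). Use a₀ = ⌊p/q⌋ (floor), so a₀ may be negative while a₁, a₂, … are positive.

[-1; 18, 2]

-35 = -1·37 + 2
37 = 18·2 + 1
2 = 2·1 + 0  (stop)
So -35/37 = [-1; 18, 2].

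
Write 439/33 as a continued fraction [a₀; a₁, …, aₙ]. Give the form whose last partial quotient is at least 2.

[13; 3, 3, 3]

439 = 13·33 + 10
33 = 3·10 + 3
10 = 3·3 + 1
3 = 3·1 + 0  (stop)
So 439/33 = [13; 3, 3, 3].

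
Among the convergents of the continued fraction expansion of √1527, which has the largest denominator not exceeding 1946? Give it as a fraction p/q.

√1527 = [39; 13, 78, …] (period length 2).
Convergents:
  p_0/q_0 = 39/1
  p_1/q_1 = 508/13
  p_2/q_2 = 39663/1015
  p_3/q_3 = 516127/13208
q_2 = 1015 ≤ 1946 < 13208 = q_3, so the answer is 39663/1015.

39663/1015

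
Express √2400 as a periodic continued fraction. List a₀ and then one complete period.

a₀ = ⌊√2400⌋ = 48.
With m₀=0, d₀=1 and mₖ₊₁ = dₖaₖ − mₖ, dₖ₊₁ = (n − mₖ₊₁²)/dₖ, aₖ₊₁ = ⌊(a₀+mₖ₊₁)/dₖ₊₁⌋:
  k=1: m=48, d=96, a=1
  k=2: m=48, d=1, a=96
d=1 and a=2a₀=96 at k=2, so the next step gives (m, d) = (48, 96) again — its k=1 value — and the period has length 2.

[48; 1, 96]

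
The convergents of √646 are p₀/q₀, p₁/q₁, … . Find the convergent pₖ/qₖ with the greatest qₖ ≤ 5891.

77495/3049

√646 = [25; 2, 2, 2, 50, …] (period length 4).
Convergents:
  p_0/q_0 = 25/1
  p_1/q_1 = 51/2
  p_2/q_2 = 127/5
  p_3/q_3 = 305/12
  p_4/q_4 = 15377/605
  p_5/q_5 = 31059/1222
  p_6/q_6 = 77495/3049
  p_7/q_7 = 186049/7320
q_6 = 3049 ≤ 5891 < 7320 = q_7, so the answer is 77495/3049.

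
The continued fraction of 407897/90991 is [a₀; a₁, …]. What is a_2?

14

407897 = 4·90991 + 43933   →  a_0 = 4
90991 = 2·43933 + 3125   →  a_1 = 2
43933 = 14·3125 + 183   →  a_2 = 14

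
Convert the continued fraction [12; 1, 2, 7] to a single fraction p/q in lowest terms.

Fold from the inside: start with 7/1.
  2 + 1/7 = 15/7
  1 + 7/15 = 22/15
  12 + 15/22 = 279/22

279/22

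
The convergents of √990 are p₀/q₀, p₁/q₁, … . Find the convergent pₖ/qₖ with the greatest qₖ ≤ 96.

√990 = [31; 2, 6, 2, 62, …] (period length 4).
Convergents:
  p_0/q_0 = 31/1
  p_1/q_1 = 63/2
  p_2/q_2 = 409/13
  p_3/q_3 = 881/28
  p_4/q_4 = 55031/1749
q_3 = 28 ≤ 96 < 1749 = q_4, so the answer is 881/28.

881/28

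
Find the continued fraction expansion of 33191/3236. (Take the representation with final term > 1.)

[10; 3, 1, 8, 2, 3, 1, 9]

33191 = 10*3236 + 831
3236 = 3*831 + 743
831 = 1*743 + 88
743 = 8*88 + 39
88 = 2*39 + 10
39 = 3*10 + 9
10 = 1*9 + 1
9 = 9*1 + 0  (stop)
So 33191/3236 = [10; 3, 1, 8, 2, 3, 1, 9].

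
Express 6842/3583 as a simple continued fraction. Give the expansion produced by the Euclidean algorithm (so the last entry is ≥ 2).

[1; 1, 10, 17, 19]

6842 = 1·3583 + 3259
3583 = 1·3259 + 324
3259 = 10·324 + 19
324 = 17·19 + 1
19 = 19·1 + 0  (stop)
So 6842/3583 = [1; 1, 10, 17, 19].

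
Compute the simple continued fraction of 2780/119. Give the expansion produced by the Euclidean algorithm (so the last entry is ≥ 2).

2780 = 23·119 + 43
119 = 2·43 + 33
43 = 1·33 + 10
33 = 3·10 + 3
10 = 3·3 + 1
3 = 3·1 + 0  (stop)
So 2780/119 = [23; 2, 1, 3, 3, 3].

[23; 2, 1, 3, 3, 3]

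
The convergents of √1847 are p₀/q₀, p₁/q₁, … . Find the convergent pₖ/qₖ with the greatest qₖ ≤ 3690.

√1847 = [42; 1, 41, 1, 84, …] (period length 4).
Convergents:
  p_0/q_0 = 42/1
  p_1/q_1 = 43/1
  p_2/q_2 = 1805/42
  p_3/q_3 = 1848/43
  p_4/q_4 = 157037/3654
  p_5/q_5 = 158885/3697
q_4 = 3654 ≤ 3690 < 3697 = q_5, so the answer is 157037/3654.

157037/3654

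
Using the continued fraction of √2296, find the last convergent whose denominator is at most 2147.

55152/1151

√2296 = [47; 1, 10, 1, 94, …] (period length 4).
Convergents:
  p_0/q_0 = 47/1
  p_1/q_1 = 48/1
  p_2/q_2 = 527/11
  p_3/q_3 = 575/12
  p_4/q_4 = 54577/1139
  p_5/q_5 = 55152/1151
  p_6/q_6 = 606097/12649
q_5 = 1151 ≤ 2147 < 12649 = q_6, so the answer is 55152/1151.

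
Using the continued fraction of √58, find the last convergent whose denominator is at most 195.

√58 = [7; 1, 1, 1, 1, 1, 1, 14, …] (period length 7).
Convergents:
  p_0/q_0 = 7/1
  p_1/q_1 = 8/1
  p_2/q_2 = 15/2
  p_3/q_3 = 23/3
  p_4/q_4 = 38/5
  p_5/q_5 = 61/8
  p_6/q_6 = 99/13
  p_7/q_7 = 1447/190
  p_8/q_8 = 1546/203
q_7 = 190 ≤ 195 < 203 = q_8, so the answer is 1447/190.

1447/190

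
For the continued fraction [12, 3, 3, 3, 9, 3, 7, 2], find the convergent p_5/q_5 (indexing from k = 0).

Using pₖ = aₖpₖ₋₁ + pₖ₋₂, qₖ = aₖqₖ₋₁ + qₖ₋₂ (with p₋₁=1, p₋₂=0, q₋₁=0, q₋₂=1):
  k=0: a=12, p=12, q=1
  k=1: a=3, p=37, q=3
  k=2: a=3, p=123, q=10
  k=3: a=3, p=406, q=33
  k=4: a=9, p=3777, q=307
  k=5: a=3, p=11737, q=954

11737/954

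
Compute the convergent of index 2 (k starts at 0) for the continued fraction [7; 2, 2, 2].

Using pₖ = aₖpₖ₋₁ + pₖ₋₂, qₖ = aₖqₖ₋₁ + qₖ₋₂ (with p₋₁=1, p₋₂=0, q₋₁=0, q₋₂=1):
  k=0: a=7, p=7, q=1
  k=1: a=2, p=15, q=2
  k=2: a=2, p=37, q=5

37/5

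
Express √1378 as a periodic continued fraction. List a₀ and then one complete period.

a₀ = ⌊√1378⌋ = 37.

[37; 8, 4, 4, 8, 74]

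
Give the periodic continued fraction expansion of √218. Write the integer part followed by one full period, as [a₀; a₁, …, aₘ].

a₀ = ⌊√218⌋ = 14.
With m₀=0, d₀=1 and mₖ₊₁ = dₖaₖ − mₖ, dₖ₊₁ = (n − mₖ₊₁²)/dₖ, aₖ₊₁ = ⌊(a₀+mₖ₊₁)/dₖ₊₁⌋:
  k=1: m=14, d=22, a=1
  k=2: m=8, d=7, a=3
  k=3: m=13, d=7, a=3
  k=4: m=8, d=22, a=1
  k=5: m=14, d=1, a=28
d=1 and a=2a₀=28 at k=5, so the next step gives (m, d) = (14, 22) again — its k=1 value — and the period has length 5.

[14; 1, 3, 3, 1, 28]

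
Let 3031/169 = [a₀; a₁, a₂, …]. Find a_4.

1

3031 = 17·169 + 158   →  a_0 = 17
169 = 1·158 + 11   →  a_1 = 1
158 = 14·11 + 4   →  a_2 = 14
11 = 2·4 + 3   →  a_3 = 2
4 = 1·3 + 1   →  a_4 = 1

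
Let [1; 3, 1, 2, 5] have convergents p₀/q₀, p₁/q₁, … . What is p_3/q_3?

Using pₖ = aₖpₖ₋₁ + pₖ₋₂, qₖ = aₖqₖ₋₁ + qₖ₋₂ (with p₋₁=1, p₋₂=0, q₋₁=0, q₋₂=1):
  k=0: a=1, p=1, q=1
  k=1: a=3, p=4, q=3
  k=2: a=1, p=5, q=4
  k=3: a=2, p=14, q=11

14/11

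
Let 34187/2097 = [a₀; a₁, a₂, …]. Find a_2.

3

34187 = 16·2097 + 635   →  a_0 = 16
2097 = 3·635 + 192   →  a_1 = 3
635 = 3·192 + 59   →  a_2 = 3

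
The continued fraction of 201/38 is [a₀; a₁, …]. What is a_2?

2

201 = 5·38 + 11   →  a_0 = 5
38 = 3·11 + 5   →  a_1 = 3
11 = 2·5 + 1   →  a_2 = 2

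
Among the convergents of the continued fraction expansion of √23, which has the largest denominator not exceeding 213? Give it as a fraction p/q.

916/191

√23 = [4; 1, 3, 1, 8, …] (period length 4).
Convergents:
  p_0/q_0 = 4/1
  p_1/q_1 = 5/1
  p_2/q_2 = 19/4
  p_3/q_3 = 24/5
  p_4/q_4 = 211/44
  p_5/q_5 = 235/49
  p_6/q_6 = 916/191
  p_7/q_7 = 1151/240
q_6 = 191 ≤ 213 < 240 = q_7, so the answer is 916/191.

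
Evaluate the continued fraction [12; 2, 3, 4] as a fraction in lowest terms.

Using pₖ = aₖpₖ₋₁ + pₖ₋₂ and qₖ = aₖqₖ₋₁ + qₖ₋₂:
  k=0: a=12, p=12, q=1
  k=1: a=2, p=25, q=2
  k=2: a=3, p=87, q=7
  k=3: a=4, p=373, q=30

373/30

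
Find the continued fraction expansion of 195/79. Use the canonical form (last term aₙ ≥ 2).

195 = 2·79 + 37
79 = 2·37 + 5
37 = 7·5 + 2
5 = 2·2 + 1
2 = 2·1 + 0  (stop)
So 195/79 = [2; 2, 7, 2, 2].

[2; 2, 7, 2, 2]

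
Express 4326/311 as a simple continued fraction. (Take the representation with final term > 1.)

[13; 1, 10, 9, 3]

4326 = 13×311 + 283
311 = 1×283 + 28
283 = 10×28 + 3
28 = 9×3 + 1
3 = 3×1 + 0  (stop)
So 4326/311 = [13; 1, 10, 9, 3].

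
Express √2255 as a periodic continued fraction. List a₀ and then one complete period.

[47; 2, 18, 2, 94]

a₀ = ⌊√2255⌋ = 47.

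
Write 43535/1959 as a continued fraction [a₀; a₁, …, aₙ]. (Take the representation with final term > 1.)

43535 = 22*1959 + 437
1959 = 4*437 + 211
437 = 2*211 + 15
211 = 14*15 + 1
15 = 15*1 + 0  (stop)
So 43535/1959 = [22; 4, 2, 14, 15].

[22; 4, 2, 14, 15]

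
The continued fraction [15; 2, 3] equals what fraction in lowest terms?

108/7

Using pₖ = aₖpₖ₋₁ + pₖ₋₂ and qₖ = aₖqₖ₋₁ + qₖ₋₂:
  k=0: a=15, p=15, q=1
  k=1: a=2, p=31, q=2
  k=2: a=3, p=108, q=7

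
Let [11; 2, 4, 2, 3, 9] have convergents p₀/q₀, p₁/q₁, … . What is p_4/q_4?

Using pₖ = aₖpₖ₋₁ + pₖ₋₂, qₖ = aₖqₖ₋₁ + qₖ₋₂ (with p₋₁=1, p₋₂=0, q₋₁=0, q₋₂=1):
  k=0: a=11, p=11, q=1
  k=1: a=2, p=23, q=2
  k=2: a=4, p=103, q=9
  k=3: a=2, p=229, q=20
  k=4: a=3, p=790, q=69

790/69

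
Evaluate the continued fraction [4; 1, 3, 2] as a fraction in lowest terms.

43/9

Using pₖ = aₖpₖ₋₁ + pₖ₋₂ and qₖ = aₖqₖ₋₁ + qₖ₋₂:
  k=0: a=4, p=4, q=1
  k=1: a=1, p=5, q=1
  k=2: a=3, p=19, q=4
  k=3: a=2, p=43, q=9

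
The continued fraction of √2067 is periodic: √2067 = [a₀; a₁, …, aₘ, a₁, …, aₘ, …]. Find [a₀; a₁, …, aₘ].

a₀ = ⌊√2067⌋ = 45.
With m₀=0, d₀=1 and mₖ₊₁ = dₖaₖ − mₖ, dₖ₊₁ = (n − mₖ₊₁²)/dₖ, aₖ₊₁ = ⌊(a₀+mₖ₊₁)/dₖ₊₁⌋:
  k=1: m=45, d=42, a=2
  k=2: m=39, d=13, a=6
  k=3: m=39, d=42, a=2
  k=4: m=45, d=1, a=90
d=1 and a=2a₀=90 at k=4, so the next step gives (m, d) = (45, 42) again — its k=1 value — and the period has length 4.

[45; 2, 6, 2, 90]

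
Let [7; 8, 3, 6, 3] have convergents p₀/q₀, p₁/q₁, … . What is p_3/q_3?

1125/158

Using pₖ = aₖpₖ₋₁ + pₖ₋₂, qₖ = aₖqₖ₋₁ + qₖ₋₂ (with p₋₁=1, p₋₂=0, q₋₁=0, q₋₂=1):
  k=0: a=7, p=7, q=1
  k=1: a=8, p=57, q=8
  k=2: a=3, p=178, q=25
  k=3: a=6, p=1125, q=158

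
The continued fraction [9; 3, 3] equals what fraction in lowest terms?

93/10

Fold from the inside: start with 3/1.
  3 + 1/3 = 10/3
  9 + 3/10 = 93/10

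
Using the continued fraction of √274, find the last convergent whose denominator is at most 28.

149/9

√274 = [16; 1, 1, 4, 4, 1, 1, 32, …] (period length 7).
Convergents:
  p_0/q_0 = 16/1
  p_1/q_1 = 17/1
  p_2/q_2 = 33/2
  p_3/q_3 = 149/9
  p_4/q_4 = 629/38
q_3 = 9 ≤ 28 < 38 = q_4, so the answer is 149/9.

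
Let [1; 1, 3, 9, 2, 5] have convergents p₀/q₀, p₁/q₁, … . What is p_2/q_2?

Using pₖ = aₖpₖ₋₁ + pₖ₋₂, qₖ = aₖqₖ₋₁ + qₖ₋₂ (with p₋₁=1, p₋₂=0, q₋₁=0, q₋₂=1):
  k=0: a=1, p=1, q=1
  k=1: a=1, p=2, q=1
  k=2: a=3, p=7, q=4

7/4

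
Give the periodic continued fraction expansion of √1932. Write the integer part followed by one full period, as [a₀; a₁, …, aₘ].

a₀ = ⌊√1932⌋ = 43.
With m₀=0, d₀=1 and mₖ₊₁ = dₖaₖ − mₖ, dₖ₊₁ = (n − mₖ₊₁²)/dₖ, aₖ₊₁ = ⌊(a₀+mₖ₊₁)/dₖ₊₁⌋:
  k=1: m=43, d=83, a=1
  k=2: m=40, d=4, a=20
  k=3: m=40, d=83, a=1
  k=4: m=43, d=1, a=86
d=1 and a=2a₀=86 at k=4, so the next step gives (m, d) = (43, 83) again — its k=1 value — and the period has length 4.

[43; 1, 20, 1, 86]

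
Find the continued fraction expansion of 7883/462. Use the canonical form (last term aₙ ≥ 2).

7883 = 17*462 + 29
462 = 15*29 + 27
29 = 1*27 + 2
27 = 13*2 + 1
2 = 2*1 + 0  (stop)
So 7883/462 = [17; 15, 1, 13, 2].

[17; 15, 1, 13, 2]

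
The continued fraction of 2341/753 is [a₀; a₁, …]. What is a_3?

2

2341 = 3·753 + 82   →  a_0 = 3
753 = 9·82 + 15   →  a_1 = 9
82 = 5·15 + 7   →  a_2 = 5
15 = 2·7 + 1   →  a_3 = 2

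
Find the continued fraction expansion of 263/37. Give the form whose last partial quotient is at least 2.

[7; 9, 4]

263 = 7*37 + 4
37 = 9*4 + 1
4 = 4*1 + 0  (stop)
So 263/37 = [7; 9, 4].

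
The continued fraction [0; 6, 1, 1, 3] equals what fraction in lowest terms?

7/46

Using pₖ = aₖpₖ₋₁ + pₖ₋₂ and qₖ = aₖqₖ₋₁ + qₖ₋₂:
  k=0: a=0, p=0, q=1
  k=1: a=6, p=1, q=6
  k=2: a=1, p=1, q=7
  k=3: a=1, p=2, q=13
  k=4: a=3, p=7, q=46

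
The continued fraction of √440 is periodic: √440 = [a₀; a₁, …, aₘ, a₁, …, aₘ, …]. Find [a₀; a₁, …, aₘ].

a₀ = ⌊√440⌋ = 20.
With m₀=0, d₀=1 and mₖ₊₁ = dₖaₖ − mₖ, dₖ₊₁ = (n − mₖ₊₁²)/dₖ, aₖ₊₁ = ⌊(a₀+mₖ₊₁)/dₖ₊₁⌋:
  k=1: m=20, d=40, a=1
  k=2: m=20, d=1, a=40
d=1 and a=2a₀=40 at k=2, so the next step gives (m, d) = (20, 40) again — its k=1 value — and the period has length 2.

[20; 1, 40]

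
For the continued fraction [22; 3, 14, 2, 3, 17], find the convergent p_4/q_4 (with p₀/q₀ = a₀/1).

Using pₖ = aₖpₖ₋₁ + pₖ₋₂, qₖ = aₖqₖ₋₁ + qₖ₋₂ (with p₋₁=1, p₋₂=0, q₋₁=0, q₋₂=1):
  k=0: a=22, p=22, q=1
  k=1: a=3, p=67, q=3
  k=2: a=14, p=960, q=43
  k=3: a=2, p=1987, q=89
  k=4: a=3, p=6921, q=310

6921/310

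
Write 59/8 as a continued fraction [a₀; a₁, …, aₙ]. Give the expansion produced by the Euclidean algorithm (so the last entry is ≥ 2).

[7; 2, 1, 2]

59 = 7*8 + 3
8 = 2*3 + 2
3 = 1*2 + 1
2 = 2*1 + 0  (stop)
So 59/8 = [7; 2, 1, 2].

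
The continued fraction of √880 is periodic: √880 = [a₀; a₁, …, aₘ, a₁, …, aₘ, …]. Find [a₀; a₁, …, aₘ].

[29; 1, 1, 1, 58]

a₀ = ⌊√880⌋ = 29.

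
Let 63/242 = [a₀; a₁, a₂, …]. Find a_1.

63 = 0·242 + 63   →  a_0 = 0
242 = 3·63 + 53   →  a_1 = 3

3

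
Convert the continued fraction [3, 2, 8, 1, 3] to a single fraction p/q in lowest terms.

Using pₖ = aₖpₖ₋₁ + pₖ₋₂ and qₖ = aₖqₖ₋₁ + qₖ₋₂:
  k=0: a=3, p=3, q=1
  k=1: a=2, p=7, q=2
  k=2: a=8, p=59, q=17
  k=3: a=1, p=66, q=19
  k=4: a=3, p=257, q=74

257/74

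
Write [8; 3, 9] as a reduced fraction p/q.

233/28

Fold from the inside: start with 9/1.
  3 + 1/9 = 28/9
  8 + 9/28 = 233/28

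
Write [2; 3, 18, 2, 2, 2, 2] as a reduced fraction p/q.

3796/1631

Using pₖ = aₖpₖ₋₁ + pₖ₋₂ and qₖ = aₖqₖ₋₁ + qₖ₋₂:
  k=0: a=2, p=2, q=1
  k=1: a=3, p=7, q=3
  k=2: a=18, p=128, q=55
  k=3: a=2, p=263, q=113
  k=4: a=2, p=654, q=281
  k=5: a=2, p=1571, q=675
  k=6: a=2, p=3796, q=1631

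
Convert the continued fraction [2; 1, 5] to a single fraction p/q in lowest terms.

17/6

Fold from the inside: start with 5/1.
  1 + 1/5 = 6/5
  2 + 5/6 = 17/6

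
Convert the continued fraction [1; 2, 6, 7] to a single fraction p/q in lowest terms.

136/93

Fold from the inside: start with 7/1.
  6 + 1/7 = 43/7
  2 + 7/43 = 93/43
  1 + 43/93 = 136/93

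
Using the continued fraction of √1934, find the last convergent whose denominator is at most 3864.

168301/3827

√1934 = [43; 1, 42, 1, 86, …] (period length 4).
Convergents:
  p_0/q_0 = 43/1
  p_1/q_1 = 44/1
  p_2/q_2 = 1891/43
  p_3/q_3 = 1935/44
  p_4/q_4 = 168301/3827
  p_5/q_5 = 170236/3871
q_4 = 3827 ≤ 3864 < 3871 = q_5, so the answer is 168301/3827.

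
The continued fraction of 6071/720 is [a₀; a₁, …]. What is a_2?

3

6071 = 8·720 + 311   →  a_0 = 8
720 = 2·311 + 98   →  a_1 = 2
311 = 3·98 + 17   →  a_2 = 3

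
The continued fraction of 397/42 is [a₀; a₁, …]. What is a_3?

397 = 9·42 + 19   →  a_0 = 9
42 = 2·19 + 4   →  a_1 = 2
19 = 4·4 + 3   →  a_2 = 4
4 = 1·3 + 1   →  a_3 = 1

1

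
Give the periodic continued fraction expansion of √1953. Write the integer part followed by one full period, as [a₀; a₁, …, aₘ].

a₀ = ⌊√1953⌋ = 44.
With m₀=0, d₀=1 and mₖ₊₁ = dₖaₖ − mₖ, dₖ₊₁ = (n − mₖ₊₁²)/dₖ, aₖ₊₁ = ⌊(a₀+mₖ₊₁)/dₖ₊₁⌋:
  k=1: m=44, d=17, a=5
  k=2: m=41, d=16, a=5
  k=3: m=39, d=27, a=3
  k=4: m=42, d=7, a=12
  k=5: m=42, d=27, a=3
  k=6: m=39, d=16, a=5
  k=7: m=41, d=17, a=5
  k=8: m=44, d=1, a=88
d=1 and a=2a₀=88 at k=8, so the next step gives (m, d) = (44, 17) again — its k=1 value — and the period has length 8.

[44; 5, 5, 3, 12, 3, 5, 5, 88]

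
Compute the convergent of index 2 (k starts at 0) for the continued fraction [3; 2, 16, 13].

Using pₖ = aₖpₖ₋₁ + pₖ₋₂, qₖ = aₖqₖ₋₁ + qₖ₋₂ (with p₋₁=1, p₋₂=0, q₋₁=0, q₋₂=1):
  k=0: a=3, p=3, q=1
  k=1: a=2, p=7, q=2
  k=2: a=16, p=115, q=33

115/33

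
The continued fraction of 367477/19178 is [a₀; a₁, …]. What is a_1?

6

367477 = 19·19178 + 3095   →  a_0 = 19
19178 = 6·3095 + 608   →  a_1 = 6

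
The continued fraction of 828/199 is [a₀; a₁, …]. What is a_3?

1

828 = 4·199 + 32   →  a_0 = 4
199 = 6·32 + 7   →  a_1 = 6
32 = 4·7 + 4   →  a_2 = 4
7 = 1·4 + 3   →  a_3 = 1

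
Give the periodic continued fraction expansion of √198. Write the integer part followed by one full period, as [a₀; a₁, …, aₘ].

[14; 14, 28]

a₀ = ⌊√198⌋ = 14.
With m₀=0, d₀=1 and mₖ₊₁ = dₖaₖ − mₖ, dₖ₊₁ = (n − mₖ₊₁²)/dₖ, aₖ₊₁ = ⌊(a₀+mₖ₊₁)/dₖ₊₁⌋:
  k=1: m=14, d=2, a=14
  k=2: m=14, d=1, a=28
d=1 and a=2a₀=28 at k=2, so the next step gives (m, d) = (14, 2) again — its k=1 value — and the period has length 2.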